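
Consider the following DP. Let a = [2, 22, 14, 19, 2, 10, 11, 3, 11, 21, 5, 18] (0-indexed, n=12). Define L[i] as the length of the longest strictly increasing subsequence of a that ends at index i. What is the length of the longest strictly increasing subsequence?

   i    0    1    2    3    4    5    6    7    8    9   10   11
a[i]    2   22   14   19    2   10   11    3   11   21    5   18
L[i]    1    2    2    3    1    2    3    2    3    4    3    4

4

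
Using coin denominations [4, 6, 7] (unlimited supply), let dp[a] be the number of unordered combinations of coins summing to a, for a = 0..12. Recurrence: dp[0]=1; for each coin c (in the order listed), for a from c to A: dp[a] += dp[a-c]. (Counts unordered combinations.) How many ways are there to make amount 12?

2

after  coin     0     1     2     3     4     5     6     7     8     9    10    11    12
          4     1     0     0     0     1     0     0     0     1     0     0     0     1
          6     1     0     0     0     1     0     1     0     1     0     1     0     2
          7     1     0     0     0     1     0     1     1     1     0     1     1     2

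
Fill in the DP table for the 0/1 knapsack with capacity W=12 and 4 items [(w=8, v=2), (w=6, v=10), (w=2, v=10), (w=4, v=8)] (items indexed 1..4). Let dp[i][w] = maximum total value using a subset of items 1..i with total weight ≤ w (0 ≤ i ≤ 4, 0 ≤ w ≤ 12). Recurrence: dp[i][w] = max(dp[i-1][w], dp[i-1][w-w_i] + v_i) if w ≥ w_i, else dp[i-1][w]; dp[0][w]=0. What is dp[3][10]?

20

i\w   0   1   2   3   4   5   6   7   8   9  10  11  12
  0   0   0   0   0   0   0   0   0   0   0   0   0   0
  1   0   0   0   0   0   0   0   0   2   2   2   2   2
  2   0   0   0   0   0   0  10  10  10  10  10  10  10
  3   0   0  10  10  10  10  10  10  20  20  20  20  20
  4   0   0  10  10  10  10  18  18  20  20  20  20  28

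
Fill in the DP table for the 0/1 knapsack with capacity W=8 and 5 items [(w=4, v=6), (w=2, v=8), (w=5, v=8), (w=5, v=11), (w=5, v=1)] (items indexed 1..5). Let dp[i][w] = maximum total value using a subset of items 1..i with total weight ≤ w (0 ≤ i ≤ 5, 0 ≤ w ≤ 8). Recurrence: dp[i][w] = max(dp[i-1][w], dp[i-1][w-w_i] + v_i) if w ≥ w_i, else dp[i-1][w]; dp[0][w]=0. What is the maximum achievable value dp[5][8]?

i\w   0   1   2   3   4   5   6   7   8
  0   0   0   0   0   0   0   0   0   0
  1   0   0   0   0   6   6   6   6   6
  2   0   0   8   8   8   8  14  14  14
  3   0   0   8   8   8   8  14  16  16
  4   0   0   8   8   8  11  14  19  19
  5   0   0   8   8   8  11  14  19  19

19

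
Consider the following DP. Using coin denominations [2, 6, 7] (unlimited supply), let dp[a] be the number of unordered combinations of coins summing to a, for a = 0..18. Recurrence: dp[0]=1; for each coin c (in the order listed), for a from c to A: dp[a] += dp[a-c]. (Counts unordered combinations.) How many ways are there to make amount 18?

5

after  coin     0     1     2     3     4     5     6     7     8     9    10    11    12    13    14    15    16    17    18
          2     1     0     1     0     1     0     1     0     1     0     1     0     1     0     1     0     1     0     1
          6     1     0     1     0     1     0     2     0     2     0     2     0     3     0     3     0     3     0     4
          7     1     0     1     0     1     0     2     1     2     1     2     1     3     2     4     2     4     2     5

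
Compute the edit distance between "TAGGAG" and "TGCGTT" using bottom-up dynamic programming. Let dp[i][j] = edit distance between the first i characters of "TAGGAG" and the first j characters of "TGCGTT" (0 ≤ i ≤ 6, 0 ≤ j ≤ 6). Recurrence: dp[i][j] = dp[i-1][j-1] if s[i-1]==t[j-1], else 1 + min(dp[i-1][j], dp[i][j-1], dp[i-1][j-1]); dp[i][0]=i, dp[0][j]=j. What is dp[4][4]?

   ''  T  G  C  G  T  T
''  0  1  2  3  4  5  6
 T  1  0  1  2  3  4  5
 A  2  1  1  2  3  4  5
 G  3  2  1  2  2  3  4
 G  4  3  2  2  2  3  4
 A  5  4  3  3  3  3  4
 G  6  5  4  4  3  4  4

2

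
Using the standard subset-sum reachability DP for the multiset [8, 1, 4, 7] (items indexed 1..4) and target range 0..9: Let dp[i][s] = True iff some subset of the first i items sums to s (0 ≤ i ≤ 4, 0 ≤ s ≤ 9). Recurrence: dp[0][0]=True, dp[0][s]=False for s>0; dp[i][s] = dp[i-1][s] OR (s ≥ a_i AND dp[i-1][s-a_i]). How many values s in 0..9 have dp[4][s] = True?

i\s   0   1   2   3   4   5   6   7   8   9
  0   T   F   F   F   F   F   F   F   F   F
  1   T   F   F   F   F   F   F   F   T   F
  2   T   T   F   F   F   F   F   F   T   T
  3   T   T   F   F   T   T   F   F   T   T
  4   T   T   F   F   T   T   F   T   T   T

7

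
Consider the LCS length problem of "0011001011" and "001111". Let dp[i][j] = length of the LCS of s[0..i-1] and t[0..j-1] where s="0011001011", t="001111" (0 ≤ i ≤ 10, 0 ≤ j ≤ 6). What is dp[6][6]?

4

   ''  0  0  1  1  1  1
''  0  0  0  0  0  0  0
 0  0  1  1  1  1  1  1
 0  0  1  2  2  2  2  2
 1  0  1  2  3  3  3  3
 1  0  1  2  3  4  4  4
 0  0  1  2  3  4  4  4
 0  0  1  2  3  4  4  4
 1  0  1  2  3  4  5  5
 0  0  1  2  3  4  5  5
 1  0  1  2  3  4  5  6
 1  0  1  2  3  4  5  6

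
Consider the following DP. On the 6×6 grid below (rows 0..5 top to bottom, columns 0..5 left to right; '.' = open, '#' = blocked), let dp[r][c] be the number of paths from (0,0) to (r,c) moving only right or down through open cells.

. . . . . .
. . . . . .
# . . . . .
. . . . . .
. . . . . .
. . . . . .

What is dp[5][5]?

r\c   0   1   2   3   4   5
  0   1   1   1   1   1   1
  1   1   2   3   4   5   6
  2   0   2   5   9  14  20
  3   0   2   7  16  30  50
  4   0   2   9  25  55 105
  5   0   2  11  36  91 196

196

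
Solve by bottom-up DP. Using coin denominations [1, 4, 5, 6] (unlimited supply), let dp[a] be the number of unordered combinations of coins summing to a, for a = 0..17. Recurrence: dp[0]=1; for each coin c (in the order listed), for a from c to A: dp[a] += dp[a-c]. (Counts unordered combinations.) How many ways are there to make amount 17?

after  coin     0     1     2     3     4     5     6     7     8     9    10    11    12    13    14    15    16    17
          1     1     1     1     1     1     1     1     1     1     1     1     1     1     1     1     1     1     1
          4     1     1     1     1     2     2     2     2     3     3     3     3     4     4     4     4     5     5
          5     1     1     1     1     2     3     3     3     4     5     6     6     7     8     9    10    11    12
          6     1     1     1     1     2     3     4     4     5     6     8     9    11    12    14    16    19    21

21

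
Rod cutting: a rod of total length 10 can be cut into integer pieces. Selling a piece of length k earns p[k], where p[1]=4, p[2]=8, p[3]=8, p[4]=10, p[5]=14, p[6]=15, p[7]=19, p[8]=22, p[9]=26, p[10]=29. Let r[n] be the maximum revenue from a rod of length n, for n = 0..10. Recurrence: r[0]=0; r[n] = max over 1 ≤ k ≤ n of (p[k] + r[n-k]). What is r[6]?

   n    0    1    2    3    4    5    6    7    8    9   10
r[n]    0    4    8   12   16   20   24   28   32   36   40

24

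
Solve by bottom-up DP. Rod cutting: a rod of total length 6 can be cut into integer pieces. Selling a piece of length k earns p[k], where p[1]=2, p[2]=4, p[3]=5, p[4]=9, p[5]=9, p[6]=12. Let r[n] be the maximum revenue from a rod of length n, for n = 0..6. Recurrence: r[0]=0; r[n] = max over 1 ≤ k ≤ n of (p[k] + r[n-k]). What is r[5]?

   n    0    1    2    3    4    5    6
r[n]    0    2    4    6    9   11   13

11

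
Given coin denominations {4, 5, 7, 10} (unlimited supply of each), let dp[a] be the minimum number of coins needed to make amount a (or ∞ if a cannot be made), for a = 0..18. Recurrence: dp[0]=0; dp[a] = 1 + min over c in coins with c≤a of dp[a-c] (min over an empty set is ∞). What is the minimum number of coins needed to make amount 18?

 a  0  1  2  3  4  5  6  7  8  9 10 11 12 13 14 15 16 17 18
dp  0  -  -  -  1  1  -  1  2  2  1  2  2  3  2  2  3  2  3
(- denotes ∞ / unreachable)

3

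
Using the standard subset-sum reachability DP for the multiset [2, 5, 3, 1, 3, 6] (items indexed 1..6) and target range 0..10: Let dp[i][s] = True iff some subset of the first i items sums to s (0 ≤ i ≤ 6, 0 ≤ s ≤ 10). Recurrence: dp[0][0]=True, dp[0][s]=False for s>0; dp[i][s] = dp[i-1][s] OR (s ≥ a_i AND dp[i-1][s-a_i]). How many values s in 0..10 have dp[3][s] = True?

i\s   0   1   2   3   4   5   6   7   8   9  10
  0   T   F   F   F   F   F   F   F   F   F   F
  1   T   F   T   F   F   F   F   F   F   F   F
  2   T   F   T   F   F   T   F   T   F   F   F
  3   T   F   T   T   F   T   F   T   T   F   T
  4   T   T   T   T   T   T   T   T   T   T   T
  5   T   T   T   T   T   T   T   T   T   T   T
  6   T   T   T   T   T   T   T   T   T   T   T

7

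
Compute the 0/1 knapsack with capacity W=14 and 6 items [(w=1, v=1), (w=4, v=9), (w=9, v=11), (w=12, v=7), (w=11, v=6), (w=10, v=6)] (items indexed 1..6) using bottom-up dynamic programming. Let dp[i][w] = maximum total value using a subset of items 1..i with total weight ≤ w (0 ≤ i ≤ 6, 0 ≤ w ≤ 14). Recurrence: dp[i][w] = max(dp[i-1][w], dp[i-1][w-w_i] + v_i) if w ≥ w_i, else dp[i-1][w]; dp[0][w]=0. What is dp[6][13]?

i\w   0   1   2   3   4   5   6   7   8   9  10  11  12  13  14
  0   0   0   0   0   0   0   0   0   0   0   0   0   0   0   0
  1   0   1   1   1   1   1   1   1   1   1   1   1   1   1   1
  2   0   1   1   1   9  10  10  10  10  10  10  10  10  10  10
  3   0   1   1   1   9  10  10  10  10  11  12  12  12  20  21
  4   0   1   1   1   9  10  10  10  10  11  12  12  12  20  21
  5   0   1   1   1   9  10  10  10  10  11  12  12  12  20  21
  6   0   1   1   1   9  10  10  10  10  11  12  12  12  20  21

20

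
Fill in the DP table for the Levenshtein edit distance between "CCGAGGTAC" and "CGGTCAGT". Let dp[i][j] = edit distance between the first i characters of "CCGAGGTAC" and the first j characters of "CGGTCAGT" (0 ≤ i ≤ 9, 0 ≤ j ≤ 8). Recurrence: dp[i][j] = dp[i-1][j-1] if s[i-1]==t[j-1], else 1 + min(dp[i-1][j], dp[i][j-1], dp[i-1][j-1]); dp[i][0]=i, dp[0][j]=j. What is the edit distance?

   ''  C  G  G  T  C  A  G  T
''  0  1  2  3  4  5  6  7  8
 C  1  0  1  2  3  4  5  6  7
 C  2  1  1  2  3  3  4  5  6
 G  3  2  1  1  2  3  4  4  5
 A  4  3  2  2  2  3  3  4  5
 G  5  4  3  2  3  3  4  3  4
 G  6  5  4  3  3  4  4  4  4
 T  7  6  5  4  3  4  5  5  4
 A  8  7  6  5  4  4  4  5  5
 C  9  8  7  6  5  4  5  5  6

6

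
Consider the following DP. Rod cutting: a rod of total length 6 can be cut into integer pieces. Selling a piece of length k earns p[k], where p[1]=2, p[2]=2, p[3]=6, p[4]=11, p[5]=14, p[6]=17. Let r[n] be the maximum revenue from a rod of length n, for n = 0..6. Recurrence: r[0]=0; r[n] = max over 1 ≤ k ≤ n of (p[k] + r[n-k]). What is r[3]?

   n    0    1    2    3    4    5    6
r[n]    0    2    4    6   11   14   17

6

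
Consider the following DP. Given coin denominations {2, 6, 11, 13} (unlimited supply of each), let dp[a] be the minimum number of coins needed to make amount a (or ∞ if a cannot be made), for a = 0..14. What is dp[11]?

 a  0  1  2  3  4  5  6  7  8  9 10 11 12 13 14
dp  0  -  1  -  2  -  1  -  2  -  3  1  2  1  3
(- denotes ∞ / unreachable)

1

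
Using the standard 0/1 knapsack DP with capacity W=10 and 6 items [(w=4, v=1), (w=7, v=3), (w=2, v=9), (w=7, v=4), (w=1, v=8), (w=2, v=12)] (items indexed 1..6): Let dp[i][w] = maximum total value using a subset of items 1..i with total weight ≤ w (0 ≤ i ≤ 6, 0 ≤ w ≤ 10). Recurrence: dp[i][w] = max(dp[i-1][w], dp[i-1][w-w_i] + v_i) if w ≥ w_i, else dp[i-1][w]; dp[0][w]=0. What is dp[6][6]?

i\w   0   1   2   3   4   5   6   7   8   9  10
  0   0   0   0   0   0   0   0   0   0   0   0
  1   0   0   0   0   1   1   1   1   1   1   1
  2   0   0   0   0   1   1   1   3   3   3   3
  3   0   0   9   9   9   9  10  10  10  12  12
  4   0   0   9   9   9   9  10  10  10  13  13
  5   0   8   9  17  17  17  17  18  18  18  21
  6   0   8  12  20  21  29  29  29  29  30  30

29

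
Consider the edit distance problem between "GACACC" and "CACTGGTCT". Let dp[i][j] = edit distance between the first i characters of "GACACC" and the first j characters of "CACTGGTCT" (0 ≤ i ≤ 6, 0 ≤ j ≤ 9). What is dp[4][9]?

7

   ''  C  A  C  T  G  G  T  C  T
''  0  1  2  3  4  5  6  7  8  9
 G  1  1  2  3  4  4  5  6  7  8
 A  2  2  1  2  3  4  5  6  7  8
 C  3  2  2  1  2  3  4  5  6  7
 A  4  3  2  2  2  3  4  5  6  7
 C  5  4  3  2  3  3  4  5  5  6
 C  6  5  4  3  3  4  4  5  5  6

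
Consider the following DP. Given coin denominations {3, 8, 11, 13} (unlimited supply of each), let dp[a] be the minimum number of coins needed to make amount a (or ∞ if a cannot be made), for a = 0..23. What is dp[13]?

1

 a  0  1  2  3  4  5  6  7  8  9 10 11 12 13 14 15 16 17 18 19 20 21 22 23
dp  0  -  -  1  -  -  2  -  1  3  -  1  4  1  2  5  2  3  6  2  4  2  2  5
(- denotes ∞ / unreachable)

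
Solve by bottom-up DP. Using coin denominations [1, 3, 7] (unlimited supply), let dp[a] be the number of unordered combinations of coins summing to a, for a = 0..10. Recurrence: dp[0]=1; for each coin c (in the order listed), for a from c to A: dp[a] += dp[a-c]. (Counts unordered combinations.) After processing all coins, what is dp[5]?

after  coin     0     1     2     3     4     5     6     7     8     9    10
          1     1     1     1     1     1     1     1     1     1     1     1
          3     1     1     1     2     2     2     3     3     3     4     4
          7     1     1     1     2     2     2     3     4     4     5     6

2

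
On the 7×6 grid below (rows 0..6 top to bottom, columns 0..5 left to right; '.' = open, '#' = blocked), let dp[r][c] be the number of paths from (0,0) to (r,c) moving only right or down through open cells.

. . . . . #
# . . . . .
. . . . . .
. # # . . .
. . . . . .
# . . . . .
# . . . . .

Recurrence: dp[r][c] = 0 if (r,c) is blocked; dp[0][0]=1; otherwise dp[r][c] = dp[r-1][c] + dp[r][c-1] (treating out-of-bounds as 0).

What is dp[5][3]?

6

r\c   0   1   2   3   4   5
  0   1   1   1   1   1   0
  1   0   1   2   3   4   4
  2   0   1   3   6  10  14
  3   0   0   0   6  16  30
  4   0   0   0   6  22  52
  5   0   0   0   6  28  80
  6   0   0   0   6  34 114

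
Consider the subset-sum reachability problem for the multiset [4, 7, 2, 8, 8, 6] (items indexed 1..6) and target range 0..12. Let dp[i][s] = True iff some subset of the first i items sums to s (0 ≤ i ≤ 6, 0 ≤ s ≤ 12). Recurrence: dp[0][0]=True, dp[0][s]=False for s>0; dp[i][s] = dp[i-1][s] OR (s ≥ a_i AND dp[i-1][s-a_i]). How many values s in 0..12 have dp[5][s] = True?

10

i\s   0   1   2   3   4   5   6   7   8   9  10  11  12
  0   T   F   F   F   F   F   F   F   F   F   F   F   F
  1   T   F   F   F   T   F   F   F   F   F   F   F   F
  2   T   F   F   F   T   F   F   T   F   F   F   T   F
  3   T   F   T   F   T   F   T   T   F   T   F   T   F
  4   T   F   T   F   T   F   T   T   T   T   T   T   T
  5   T   F   T   F   T   F   T   T   T   T   T   T   T
  6   T   F   T   F   T   F   T   T   T   T   T   T   T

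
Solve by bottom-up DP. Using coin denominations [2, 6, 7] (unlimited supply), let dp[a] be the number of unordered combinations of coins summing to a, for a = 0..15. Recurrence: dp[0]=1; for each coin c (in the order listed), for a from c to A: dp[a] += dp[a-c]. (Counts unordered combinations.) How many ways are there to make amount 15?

after  coin     0     1     2     3     4     5     6     7     8     9    10    11    12    13    14    15
          2     1     0     1     0     1     0     1     0     1     0     1     0     1     0     1     0
          6     1     0     1     0     1     0     2     0     2     0     2     0     3     0     3     0
          7     1     0     1     0     1     0     2     1     2     1     2     1     3     2     4     2

2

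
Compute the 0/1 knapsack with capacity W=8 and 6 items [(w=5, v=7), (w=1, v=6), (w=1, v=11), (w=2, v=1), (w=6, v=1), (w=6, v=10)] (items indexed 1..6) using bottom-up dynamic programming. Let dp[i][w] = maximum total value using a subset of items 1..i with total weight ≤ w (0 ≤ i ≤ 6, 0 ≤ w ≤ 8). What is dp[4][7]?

i\w   0   1   2   3   4   5   6   7   8
  0   0   0   0   0   0   0   0   0   0
  1   0   0   0   0   0   7   7   7   7
  2   0   6   6   6   6   7  13  13  13
  3   0  11  17  17  17  17  18  24  24
  4   0  11  17  17  18  18  18  24  24
  5   0  11  17  17  18  18  18  24  24
  6   0  11  17  17  18  18  18  24  27

24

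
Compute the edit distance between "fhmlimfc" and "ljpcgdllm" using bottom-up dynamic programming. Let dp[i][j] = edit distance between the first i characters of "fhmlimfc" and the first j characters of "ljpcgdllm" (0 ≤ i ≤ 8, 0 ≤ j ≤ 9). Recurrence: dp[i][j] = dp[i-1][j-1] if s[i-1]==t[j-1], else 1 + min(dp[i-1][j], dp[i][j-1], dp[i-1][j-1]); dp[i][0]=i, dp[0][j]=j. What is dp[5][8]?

7

   ''  l  j  p  c  g  d  l  l  m
''  0  1  2  3  4  5  6  7  8  9
 f  1  1  2  3  4  5  6  7  8  9
 h  2  2  2  3  4  5  6  7  8  9
 m  3  3  3  3  4  5  6  7  8  8
 l  4  3  4  4  4  5  6  6  7  8
 i  5  4  4  5  5  5  6  7  7  8
 m  6  5  5  5  6  6  6  7  8  7
 f  7  6  6  6  6  7  7  7  8  8
 c  8  7  7  7  6  7  8  8  8  9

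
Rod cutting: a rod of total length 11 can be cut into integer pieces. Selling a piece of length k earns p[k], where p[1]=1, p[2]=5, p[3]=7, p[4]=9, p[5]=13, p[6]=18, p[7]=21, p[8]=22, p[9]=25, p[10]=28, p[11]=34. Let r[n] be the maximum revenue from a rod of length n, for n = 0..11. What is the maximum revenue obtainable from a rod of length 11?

   n    0    1    2    3    4    5    6    7    8    9   10   11
r[n]    0    1    5    7   10   13   18   21   23   26   28   34

34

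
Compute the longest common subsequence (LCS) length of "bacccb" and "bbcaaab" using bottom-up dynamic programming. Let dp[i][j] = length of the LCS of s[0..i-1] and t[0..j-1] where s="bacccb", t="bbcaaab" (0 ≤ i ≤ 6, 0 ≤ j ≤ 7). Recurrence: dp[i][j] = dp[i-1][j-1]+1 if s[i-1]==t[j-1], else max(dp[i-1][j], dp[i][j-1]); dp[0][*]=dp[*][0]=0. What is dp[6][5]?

2

   ''  b  b  c  a  a  a  b
''  0  0  0  0  0  0  0  0
 b  0  1  1  1  1  1  1  1
 a  0  1  1  1  2  2  2  2
 c  0  1  1  2  2  2  2  2
 c  0  1  1  2  2  2  2  2
 c  0  1  1  2  2  2  2  2
 b  0  1  2  2  2  2  2  3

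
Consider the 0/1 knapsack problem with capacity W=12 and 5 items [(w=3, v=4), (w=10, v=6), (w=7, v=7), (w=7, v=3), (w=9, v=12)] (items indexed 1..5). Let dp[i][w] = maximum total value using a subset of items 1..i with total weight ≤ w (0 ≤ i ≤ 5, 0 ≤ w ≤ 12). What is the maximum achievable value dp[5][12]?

i\w   0   1   2   3   4   5   6   7   8   9  10  11  12
  0   0   0   0   0   0   0   0   0   0   0   0   0   0
  1   0   0   0   4   4   4   4   4   4   4   4   4   4
  2   0   0   0   4   4   4   4   4   4   4   6   6   6
  3   0   0   0   4   4   4   4   7   7   7  11  11  11
  4   0   0   0   4   4   4   4   7   7   7  11  11  11
  5   0   0   0   4   4   4   4   7   7  12  12  12  16

16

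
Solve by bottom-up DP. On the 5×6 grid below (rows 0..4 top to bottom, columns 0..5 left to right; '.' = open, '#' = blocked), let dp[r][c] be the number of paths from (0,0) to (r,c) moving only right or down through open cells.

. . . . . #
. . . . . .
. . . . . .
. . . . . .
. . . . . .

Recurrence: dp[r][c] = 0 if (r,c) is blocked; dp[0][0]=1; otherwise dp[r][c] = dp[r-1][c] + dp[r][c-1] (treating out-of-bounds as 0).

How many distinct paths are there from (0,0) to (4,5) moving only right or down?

r\c   0   1   2   3   4   5
  0   1   1   1   1   1   0
  1   1   2   3   4   5   5
  2   1   3   6  10  15  20
  3   1   4  10  20  35  55
  4   1   5  15  35  70 125

125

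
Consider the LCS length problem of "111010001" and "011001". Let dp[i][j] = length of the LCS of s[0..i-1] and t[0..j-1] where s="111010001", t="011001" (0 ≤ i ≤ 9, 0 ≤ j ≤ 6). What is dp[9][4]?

   ''  0  1  1  0  0  1
''  0  0  0  0  0  0  0
 1  0  0  1  1  1  1  1
 1  0  0  1  2  2  2  2
 1  0  0  1  2  2  2  3
 0  0  1  1  2  3  3  3
 1  0  1  2  2  3  3  4
 0  0  1  2  2  3  4  4
 0  0  1  2  2  3  4  4
 0  0  1  2  2  3  4  4
 1  0  1  2  3  3  4  5

3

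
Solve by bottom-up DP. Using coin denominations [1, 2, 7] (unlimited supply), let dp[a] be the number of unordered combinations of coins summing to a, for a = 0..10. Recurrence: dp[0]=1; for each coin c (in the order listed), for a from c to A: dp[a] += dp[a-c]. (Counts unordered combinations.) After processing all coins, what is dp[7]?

5

after  coin     0     1     2     3     4     5     6     7     8     9    10
          1     1     1     1     1     1     1     1     1     1     1     1
          2     1     1     2     2     3     3     4     4     5     5     6
          7     1     1     2     2     3     3     4     5     6     7     8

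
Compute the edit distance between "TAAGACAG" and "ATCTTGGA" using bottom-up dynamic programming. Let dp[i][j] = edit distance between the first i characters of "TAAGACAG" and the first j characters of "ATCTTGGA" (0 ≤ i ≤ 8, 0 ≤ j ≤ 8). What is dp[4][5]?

4

   ''  A  T  C  T  T  G  G  A
''  0  1  2  3  4  5  6  7  8
 T  1  1  1  2  3  4  5  6  7
 A  2  1  2  2  3  4  5  6  6
 A  3  2  2  3  3  4  5  6  6
 G  4  3  3  3  4  4  4  5  6
 A  5  4  4  4  4  5  5  5  5
 C  6  5  5  4  5  5  6  6  6
 A  7  6  6  5  5  6  6  7  6
 G  8  7  7  6  6  6  6  6  7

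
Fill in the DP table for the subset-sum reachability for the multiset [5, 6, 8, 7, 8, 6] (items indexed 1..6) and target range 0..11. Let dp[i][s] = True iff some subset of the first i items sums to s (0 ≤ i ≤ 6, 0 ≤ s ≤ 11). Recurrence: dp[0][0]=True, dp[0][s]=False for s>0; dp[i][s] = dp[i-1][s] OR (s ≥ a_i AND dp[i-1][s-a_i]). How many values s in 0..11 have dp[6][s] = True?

6

i\s   0   1   2   3   4   5   6   7   8   9  10  11
  0   T   F   F   F   F   F   F   F   F   F   F   F
  1   T   F   F   F   F   T   F   F   F   F   F   F
  2   T   F   F   F   F   T   T   F   F   F   F   T
  3   T   F   F   F   F   T   T   F   T   F   F   T
  4   T   F   F   F   F   T   T   T   T   F   F   T
  5   T   F   F   F   F   T   T   T   T   F   F   T
  6   T   F   F   F   F   T   T   T   T   F   F   T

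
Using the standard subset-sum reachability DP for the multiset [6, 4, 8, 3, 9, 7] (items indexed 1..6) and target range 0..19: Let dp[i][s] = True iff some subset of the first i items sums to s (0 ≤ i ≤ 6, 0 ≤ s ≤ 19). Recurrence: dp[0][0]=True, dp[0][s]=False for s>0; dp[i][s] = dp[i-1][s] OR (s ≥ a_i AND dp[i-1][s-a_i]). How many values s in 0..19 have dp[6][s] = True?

17

i\s   0   1   2   3   4   5   6   7   8   9  10  11  12  13  14  15  16  17  18  19
  0   T   F   F   F   F   F   F   F   F   F   F   F   F   F   F   F   F   F   F   F
  1   T   F   F   F   F   F   T   F   F   F   F   F   F   F   F   F   F   F   F   F
  2   T   F   F   F   T   F   T   F   F   F   T   F   F   F   F   F   F   F   F   F
  3   T   F   F   F   T   F   T   F   T   F   T   F   T   F   T   F   F   F   T   F
  4   T   F   F   T   T   F   T   T   T   T   T   T   T   T   T   T   F   T   T   F
  5   T   F   F   T   T   F   T   T   T   T   T   T   T   T   T   T   T   T   T   T
  6   T   F   F   T   T   F   T   T   T   T   T   T   T   T   T   T   T   T   T   T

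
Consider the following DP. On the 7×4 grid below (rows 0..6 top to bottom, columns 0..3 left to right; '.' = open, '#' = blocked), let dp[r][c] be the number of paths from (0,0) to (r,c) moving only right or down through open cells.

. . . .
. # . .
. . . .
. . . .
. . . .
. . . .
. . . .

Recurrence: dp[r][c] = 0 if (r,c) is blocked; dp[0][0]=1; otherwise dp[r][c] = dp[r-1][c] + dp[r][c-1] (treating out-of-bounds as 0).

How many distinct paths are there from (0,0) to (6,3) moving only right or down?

42

r\c   0   1   2   3
  0   1   1   1   1
  1   1   0   1   2
  2   1   1   2   4
  3   1   2   4   8
  4   1   3   7  15
  5   1   4  11  26
  6   1   5  16  42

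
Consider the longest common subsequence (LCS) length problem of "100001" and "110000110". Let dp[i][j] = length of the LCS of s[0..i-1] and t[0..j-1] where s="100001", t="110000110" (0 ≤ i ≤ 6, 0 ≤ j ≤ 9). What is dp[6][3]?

2

   ''  1  1  0  0  0  0  1  1  0
''  0  0  0  0  0  0  0  0  0  0
 1  0  1  1  1  1  1  1  1  1  1
 0  0  1  1  2  2  2  2  2  2  2
 0  0  1  1  2  3  3  3  3  3  3
 0  0  1  1  2  3  4  4  4  4  4
 0  0  1  1  2  3  4  5  5  5  5
 1  0  1  2  2  3  4  5  6  6  6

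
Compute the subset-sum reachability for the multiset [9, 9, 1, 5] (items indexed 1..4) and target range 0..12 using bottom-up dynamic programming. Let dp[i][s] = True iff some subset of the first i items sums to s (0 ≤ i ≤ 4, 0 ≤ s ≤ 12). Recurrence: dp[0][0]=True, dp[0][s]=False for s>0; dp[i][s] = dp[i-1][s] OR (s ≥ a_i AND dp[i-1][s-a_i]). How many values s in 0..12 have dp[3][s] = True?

i\s   0   1   2   3   4   5   6   7   8   9  10  11  12
  0   T   F   F   F   F   F   F   F   F   F   F   F   F
  1   T   F   F   F   F   F   F   F   F   T   F   F   F
  2   T   F   F   F   F   F   F   F   F   T   F   F   F
  3   T   T   F   F   F   F   F   F   F   T   T   F   F
  4   T   T   F   F   F   T   T   F   F   T   T   F   F

4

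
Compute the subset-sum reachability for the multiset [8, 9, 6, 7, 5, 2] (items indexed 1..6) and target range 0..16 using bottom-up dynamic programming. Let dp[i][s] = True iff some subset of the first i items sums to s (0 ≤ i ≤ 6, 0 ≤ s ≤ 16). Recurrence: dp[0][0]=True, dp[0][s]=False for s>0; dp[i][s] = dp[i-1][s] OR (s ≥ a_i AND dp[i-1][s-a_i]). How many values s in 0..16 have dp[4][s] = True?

i\s   0   1   2   3   4   5   6   7   8   9  10  11  12  13  14  15  16
  0   T   F   F   F   F   F   F   F   F   F   F   F   F   F   F   F   F
  1   T   F   F   F   F   F   F   F   T   F   F   F   F   F   F   F   F
  2   T   F   F   F   F   F   F   F   T   T   F   F   F   F   F   F   F
  3   T   F   F   F   F   F   T   F   T   T   F   F   F   F   T   T   F
  4   T   F   F   F   F   F   T   T   T   T   F   F   F   T   T   T   T
  5   T   F   F   F   F   T   T   T   T   T   F   T   T   T   T   T   T
  6   T   F   T   F   F   T   T   T   T   T   T   T   T   T   T   T   T

9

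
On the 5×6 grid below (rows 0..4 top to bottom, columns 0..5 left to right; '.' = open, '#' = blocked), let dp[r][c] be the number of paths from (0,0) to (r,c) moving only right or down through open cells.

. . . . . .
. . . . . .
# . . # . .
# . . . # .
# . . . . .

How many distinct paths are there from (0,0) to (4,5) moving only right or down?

27

r\c   0   1   2   3   4   5
  0   1   1   1   1   1   1
  1   1   2   3   4   5   6
  2   0   2   5   0   5  11
  3   0   2   7   7   0  11
  4   0   2   9  16  16  27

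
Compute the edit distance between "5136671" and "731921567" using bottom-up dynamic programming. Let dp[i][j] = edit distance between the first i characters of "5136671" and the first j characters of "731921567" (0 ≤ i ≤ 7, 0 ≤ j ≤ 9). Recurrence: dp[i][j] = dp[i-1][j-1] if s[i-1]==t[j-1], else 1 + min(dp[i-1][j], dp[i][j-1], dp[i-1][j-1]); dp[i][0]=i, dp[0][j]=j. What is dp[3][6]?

5

   ''  7  3  1  9  2  1  5  6  7
''  0  1  2  3  4  5  6  7  8  9
 5  1  1  2  3  4  5  6  6  7  8
 1  2  2  2  2  3  4  5  6  7  8
 3  3  3  2  3  3  4  5  6  7  8
 6  4  4  3  3  4  4  5  6  6  7
 6  5  5  4  4  4  5  5  6  6  7
 7  6  5  5  5  5  5  6  6  7  6
 1  7  6  6  5  6  6  5  6  7  7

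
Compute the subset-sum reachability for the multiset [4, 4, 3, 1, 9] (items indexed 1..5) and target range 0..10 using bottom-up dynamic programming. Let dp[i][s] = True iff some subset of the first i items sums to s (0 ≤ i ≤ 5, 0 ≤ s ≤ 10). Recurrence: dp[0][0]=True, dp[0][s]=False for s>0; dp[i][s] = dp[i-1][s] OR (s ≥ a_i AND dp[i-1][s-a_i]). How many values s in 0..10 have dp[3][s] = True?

5

i\s   0   1   2   3   4   5   6   7   8   9  10
  0   T   F   F   F   F   F   F   F   F   F   F
  1   T   F   F   F   T   F   F   F   F   F   F
  2   T   F   F   F   T   F   F   F   T   F   F
  3   T   F   F   T   T   F   F   T   T   F   F
  4   T   T   F   T   T   T   F   T   T   T   F
  5   T   T   F   T   T   T   F   T   T   T   T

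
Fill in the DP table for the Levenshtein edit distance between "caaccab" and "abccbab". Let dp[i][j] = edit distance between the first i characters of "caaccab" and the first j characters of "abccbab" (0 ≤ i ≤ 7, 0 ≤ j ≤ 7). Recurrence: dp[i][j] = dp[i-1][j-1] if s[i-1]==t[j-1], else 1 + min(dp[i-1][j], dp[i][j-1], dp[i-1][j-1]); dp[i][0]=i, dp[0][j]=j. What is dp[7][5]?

   ''  a  b  c  c  b  a  b
''  0  1  2  3  4  5  6  7
 c  1  1  2  2  3  4  5  6
 a  2  1  2  3  3  4  4  5
 a  3  2  2  3  4  4  4  5
 c  4  3  3  2  3  4  5  5
 c  5  4  4  3  2  3  4  5
 a  6  5  5  4  3  3  3  4
 b  7  6  5  5  4  3  4  3

3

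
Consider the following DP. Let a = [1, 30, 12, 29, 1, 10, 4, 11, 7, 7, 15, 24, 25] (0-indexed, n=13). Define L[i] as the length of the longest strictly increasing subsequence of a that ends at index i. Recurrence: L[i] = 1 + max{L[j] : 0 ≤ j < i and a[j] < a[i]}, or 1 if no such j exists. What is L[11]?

5

   i    0    1    2    3    4    5    6    7    8    9   10   11   12
a[i]    1   30   12   29    1   10    4   11    7    7   15   24   25
L[i]    1    2    2    3    1    2    2    3    3    3    4    5    6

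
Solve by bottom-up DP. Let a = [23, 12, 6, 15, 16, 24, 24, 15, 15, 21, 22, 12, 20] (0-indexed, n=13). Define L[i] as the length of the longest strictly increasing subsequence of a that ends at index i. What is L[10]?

5

   i    0    1    2    3    4    5    6    7    8    9   10   11   12
a[i]   23   12    6   15   16   24   24   15   15   21   22   12   20
L[i]    1    1    1    2    3    4    4    2    2    4    5    2    4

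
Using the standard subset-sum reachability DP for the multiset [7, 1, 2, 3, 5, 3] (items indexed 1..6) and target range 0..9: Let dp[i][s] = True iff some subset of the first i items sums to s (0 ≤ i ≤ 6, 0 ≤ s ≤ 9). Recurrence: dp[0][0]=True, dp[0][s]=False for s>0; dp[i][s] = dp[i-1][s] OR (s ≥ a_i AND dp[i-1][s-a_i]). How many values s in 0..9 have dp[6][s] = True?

10

i\s   0   1   2   3   4   5   6   7   8   9
  0   T   F   F   F   F   F   F   F   F   F
  1   T   F   F   F   F   F   F   T   F   F
  2   T   T   F   F   F   F   F   T   T   F
  3   T   T   T   T   F   F   F   T   T   T
  4   T   T   T   T   T   T   T   T   T   T
  5   T   T   T   T   T   T   T   T   T   T
  6   T   T   T   T   T   T   T   T   T   T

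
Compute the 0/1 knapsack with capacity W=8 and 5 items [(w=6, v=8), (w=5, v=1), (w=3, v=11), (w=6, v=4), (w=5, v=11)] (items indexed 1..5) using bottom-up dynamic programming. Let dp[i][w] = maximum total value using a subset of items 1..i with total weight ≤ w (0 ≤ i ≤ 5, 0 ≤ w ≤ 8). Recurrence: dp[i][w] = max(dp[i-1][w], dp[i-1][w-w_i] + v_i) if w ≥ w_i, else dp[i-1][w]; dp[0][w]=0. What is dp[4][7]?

11

i\w   0   1   2   3   4   5   6   7   8
  0   0   0   0   0   0   0   0   0   0
  1   0   0   0   0   0   0   8   8   8
  2   0   0   0   0   0   1   8   8   8
  3   0   0   0  11  11  11  11  11  12
  4   0   0   0  11  11  11  11  11  12
  5   0   0   0  11  11  11  11  11  22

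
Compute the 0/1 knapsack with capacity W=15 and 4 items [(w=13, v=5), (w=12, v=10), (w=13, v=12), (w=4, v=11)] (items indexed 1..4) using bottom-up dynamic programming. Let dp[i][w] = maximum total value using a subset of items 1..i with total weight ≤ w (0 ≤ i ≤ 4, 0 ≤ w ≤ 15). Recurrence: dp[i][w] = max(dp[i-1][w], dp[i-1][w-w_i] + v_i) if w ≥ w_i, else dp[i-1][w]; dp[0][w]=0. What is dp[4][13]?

i\w   0   1   2   3   4   5   6   7   8   9  10  11  12  13  14  15
  0   0   0   0   0   0   0   0   0   0   0   0   0   0   0   0   0
  1   0   0   0   0   0   0   0   0   0   0   0   0   0   5   5   5
  2   0   0   0   0   0   0   0   0   0   0   0   0  10  10  10  10
  3   0   0   0   0   0   0   0   0   0   0   0   0  10  12  12  12
  4   0   0   0   0  11  11  11  11  11  11  11  11  11  12  12  12

12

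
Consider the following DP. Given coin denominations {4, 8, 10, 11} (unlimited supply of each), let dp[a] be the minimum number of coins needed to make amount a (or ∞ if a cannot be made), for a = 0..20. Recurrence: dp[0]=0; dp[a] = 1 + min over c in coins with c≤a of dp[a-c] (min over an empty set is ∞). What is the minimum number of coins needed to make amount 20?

 a  0  1  2  3  4  5  6  7  8  9 10 11 12 13 14 15 16 17 18 19 20
dp  0  -  -  -  1  -  -  -  1  -  1  1  2  -  2  2  2  -  2  2  2
(- denotes ∞ / unreachable)

2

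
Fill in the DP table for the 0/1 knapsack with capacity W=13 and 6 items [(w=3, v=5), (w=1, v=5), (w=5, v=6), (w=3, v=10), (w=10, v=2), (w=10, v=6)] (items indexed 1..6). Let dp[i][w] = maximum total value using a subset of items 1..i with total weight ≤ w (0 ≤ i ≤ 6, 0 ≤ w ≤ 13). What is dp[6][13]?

i\w   0   1   2   3   4   5   6   7   8   9  10  11  12  13
  0   0   0   0   0   0   0   0   0   0   0   0   0   0   0
  1   0   0   0   5   5   5   5   5   5   5   5   5   5   5
  2   0   5   5   5  10  10  10  10  10  10  10  10  10  10
  3   0   5   5   5  10  10  11  11  11  16  16  16  16  16
  4   0   5   5  10  15  15  15  20  20  21  21  21  26  26
  5   0   5   5  10  15  15  15  20  20  21  21  21  26  26
  6   0   5   5  10  15  15  15  20  20  21  21  21  26  26

26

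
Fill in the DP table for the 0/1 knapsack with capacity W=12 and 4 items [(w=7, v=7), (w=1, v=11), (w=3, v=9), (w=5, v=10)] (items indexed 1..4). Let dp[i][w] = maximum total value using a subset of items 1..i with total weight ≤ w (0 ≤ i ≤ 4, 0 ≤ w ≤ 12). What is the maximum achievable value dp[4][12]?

30

i\w   0   1   2   3   4   5   6   7   8   9  10  11  12
  0   0   0   0   0   0   0   0   0   0   0   0   0   0
  1   0   0   0   0   0   0   0   7   7   7   7   7   7
  2   0  11  11  11  11  11  11  11  18  18  18  18  18
  3   0  11  11  11  20  20  20  20  20  20  20  27  27
  4   0  11  11  11  20  20  21  21  21  30  30  30  30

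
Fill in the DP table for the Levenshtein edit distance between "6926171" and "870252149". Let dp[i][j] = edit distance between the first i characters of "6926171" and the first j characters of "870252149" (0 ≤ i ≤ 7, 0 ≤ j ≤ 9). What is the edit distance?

   ''  8  7  0  2  5  2  1  4  9
''  0  1  2  3  4  5  6  7  8  9
 6  1  1  2  3  4  5  6  7  8  9
 9  2  2  2  3  4  5  6  7  8  8
 2  3  3  3  3  3  4  5  6  7  8
 6  4  4  4  4  4  4  5  6  7  8
 1  5  5  5  5  5  5  5  5  6  7
 7  6  6  5  6  6  6  6  6  6  7
 1  7  7  6  6  7  7  7  6  7  7

7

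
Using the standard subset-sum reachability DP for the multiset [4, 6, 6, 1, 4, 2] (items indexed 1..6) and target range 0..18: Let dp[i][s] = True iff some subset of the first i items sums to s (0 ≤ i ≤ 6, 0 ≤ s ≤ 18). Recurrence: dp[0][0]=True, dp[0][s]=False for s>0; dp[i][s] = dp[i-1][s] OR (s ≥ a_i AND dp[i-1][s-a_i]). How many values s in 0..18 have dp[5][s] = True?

i\s   0   1   2   3   4   5   6   7   8   9  10  11  12  13  14  15  16  17  18
  0   T   F   F   F   F   F   F   F   F   F   F   F   F   F   F   F   F   F   F
  1   T   F   F   F   T   F   F   F   F   F   F   F   F   F   F   F   F   F   F
  2   T   F   F   F   T   F   T   F   F   F   T   F   F   F   F   F   F   F   F
  3   T   F   F   F   T   F   T   F   F   F   T   F   T   F   F   F   T   F   F
  4   T   T   F   F   T   T   T   T   F   F   T   T   T   T   F   F   T   T   F
  5   T   T   F   F   T   T   T   T   T   T   T   T   T   T   T   T   T   T   F
  6   T   T   T   T   T   T   T   T   T   T   T   T   T   T   T   T   T   T   T

16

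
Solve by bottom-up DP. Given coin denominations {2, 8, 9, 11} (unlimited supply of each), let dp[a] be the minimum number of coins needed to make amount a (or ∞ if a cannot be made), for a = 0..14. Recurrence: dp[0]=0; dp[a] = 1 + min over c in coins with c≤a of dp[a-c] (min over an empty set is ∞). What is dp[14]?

4

 a  0  1  2  3  4  5  6  7  8  9 10 11 12 13 14
dp  0  -  1  -  2  -  3  -  1  1  2  1  3  2  4
(- denotes ∞ / unreachable)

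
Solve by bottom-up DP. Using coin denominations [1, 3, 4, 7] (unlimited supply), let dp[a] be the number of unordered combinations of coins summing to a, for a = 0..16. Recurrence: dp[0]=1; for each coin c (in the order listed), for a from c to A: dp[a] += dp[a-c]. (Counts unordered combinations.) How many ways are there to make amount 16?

after  coin     0     1     2     3     4     5     6     7     8     9    10    11    12    13    14    15    16
          1     1     1     1     1     1     1     1     1     1     1     1     1     1     1     1     1     1
          3     1     1     1     2     2     2     3     3     3     4     4     4     5     5     5     6     6
          4     1     1     1     2     3     3     4     5     6     7     8     9    11    12    13    15    17
          7     1     1     1     2     3     3     4     6     7     8    10    12    14    16    19    22    25

25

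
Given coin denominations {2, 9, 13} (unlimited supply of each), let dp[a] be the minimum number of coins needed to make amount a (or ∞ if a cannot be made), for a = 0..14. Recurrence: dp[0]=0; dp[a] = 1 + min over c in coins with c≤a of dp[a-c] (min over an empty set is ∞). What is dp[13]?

1

 a  0  1  2  3  4  5  6  7  8  9 10 11 12 13 14
dp  0  -  1  -  2  -  3  -  4  1  5  2  6  1  7
(- denotes ∞ / unreachable)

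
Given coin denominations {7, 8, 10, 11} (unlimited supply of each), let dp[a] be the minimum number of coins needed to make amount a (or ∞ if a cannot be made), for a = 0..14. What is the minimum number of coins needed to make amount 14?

 a  0  1  2  3  4  5  6  7  8  9 10 11 12 13 14
dp  0  -  -  -  -  -  -  1  1  -  1  1  -  -  2
(- denotes ∞ / unreachable)

2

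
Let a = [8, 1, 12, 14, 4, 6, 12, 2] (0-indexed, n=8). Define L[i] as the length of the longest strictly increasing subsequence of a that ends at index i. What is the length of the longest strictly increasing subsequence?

4

   i    0    1    2    3    4    5    6    7
a[i]    8    1   12   14    4    6   12    2
L[i]    1    1    2    3    2    3    4    2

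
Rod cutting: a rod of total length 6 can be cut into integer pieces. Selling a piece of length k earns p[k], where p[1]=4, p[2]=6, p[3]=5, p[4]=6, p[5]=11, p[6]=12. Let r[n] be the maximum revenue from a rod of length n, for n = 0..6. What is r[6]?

   n    0    1    2    3    4    5    6
r[n]    0    4    8   12   16   20   24

24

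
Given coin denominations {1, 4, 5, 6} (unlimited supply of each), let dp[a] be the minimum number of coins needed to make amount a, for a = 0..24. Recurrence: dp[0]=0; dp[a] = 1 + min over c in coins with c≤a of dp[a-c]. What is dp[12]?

2

 a  0  1  2  3  4  5  6  7  8  9 10 11 12 13 14 15 16 17 18 19 20 21 22 23 24
dp  0  1  2  3  1  1  1  2  2  2  2  2  2  3  3  3  3  3  3  4  4  4  4  4  4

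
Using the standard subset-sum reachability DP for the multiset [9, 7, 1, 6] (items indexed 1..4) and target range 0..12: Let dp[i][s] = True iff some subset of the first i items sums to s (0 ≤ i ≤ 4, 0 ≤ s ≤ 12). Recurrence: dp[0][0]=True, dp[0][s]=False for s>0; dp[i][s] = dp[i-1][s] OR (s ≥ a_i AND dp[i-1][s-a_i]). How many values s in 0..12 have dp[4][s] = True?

7

i\s   0   1   2   3   4   5   6   7   8   9  10  11  12
  0   T   F   F   F   F   F   F   F   F   F   F   F   F
  1   T   F   F   F   F   F   F   F   F   T   F   F   F
  2   T   F   F   F   F   F   F   T   F   T   F   F   F
  3   T   T   F   F   F   F   F   T   T   T   T   F   F
  4   T   T   F   F   F   F   T   T   T   T   T   F   F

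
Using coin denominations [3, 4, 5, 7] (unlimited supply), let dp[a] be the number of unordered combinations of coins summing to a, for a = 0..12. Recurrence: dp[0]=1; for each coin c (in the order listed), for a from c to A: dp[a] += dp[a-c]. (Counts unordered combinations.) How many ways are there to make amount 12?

after  coin     0     1     2     3     4     5     6     7     8     9    10    11    12
          3     1     0     0     1     0     0     1     0     0     1     0     0     1
          4     1     0     0     1     1     0     1     1     1     1     1     1     2
          5     1     0     0     1     1     1     1     1     2     2     2     2     3
          7     1     0     0     1     1     1     1     2     2     2     3     3     4

4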